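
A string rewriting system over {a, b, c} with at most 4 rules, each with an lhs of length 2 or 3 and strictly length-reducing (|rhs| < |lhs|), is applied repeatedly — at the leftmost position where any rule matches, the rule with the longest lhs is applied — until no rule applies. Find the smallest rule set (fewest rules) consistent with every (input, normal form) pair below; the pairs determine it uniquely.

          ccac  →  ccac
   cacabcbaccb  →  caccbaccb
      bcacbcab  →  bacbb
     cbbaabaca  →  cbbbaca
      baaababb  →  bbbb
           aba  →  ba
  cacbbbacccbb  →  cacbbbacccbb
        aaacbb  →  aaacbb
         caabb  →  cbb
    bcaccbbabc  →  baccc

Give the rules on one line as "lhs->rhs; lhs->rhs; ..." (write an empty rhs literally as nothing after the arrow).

ab->b; bc->c; bca->ba

  | ccac
  | cacabcbaccb => cacbcbaccb => caccbaccb
  | bcacbcab => bacbcab => bacbab => bacbb
  | cbbaabaca => cbbabaca => cbbbaca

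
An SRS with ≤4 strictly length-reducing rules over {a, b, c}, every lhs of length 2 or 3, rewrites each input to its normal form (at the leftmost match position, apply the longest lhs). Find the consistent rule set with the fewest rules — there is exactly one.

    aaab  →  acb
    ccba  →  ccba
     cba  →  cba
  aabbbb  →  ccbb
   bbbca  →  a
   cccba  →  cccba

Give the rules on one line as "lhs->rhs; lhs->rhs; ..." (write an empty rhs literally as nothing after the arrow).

  | aaab => acb
  | ccba
  | cba
  | aabbbb => cbbbb => ccbb

aab->cb; bbb->cb; cbc->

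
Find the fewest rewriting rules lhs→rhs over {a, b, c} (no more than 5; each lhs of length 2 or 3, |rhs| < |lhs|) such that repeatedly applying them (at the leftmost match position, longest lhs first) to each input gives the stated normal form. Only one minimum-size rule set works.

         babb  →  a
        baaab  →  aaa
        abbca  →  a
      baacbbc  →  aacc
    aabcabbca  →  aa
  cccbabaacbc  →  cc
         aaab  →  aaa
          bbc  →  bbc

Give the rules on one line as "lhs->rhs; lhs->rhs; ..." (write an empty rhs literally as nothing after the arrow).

  | babb => abb => ab => a
  | baaab => aaab => aaa
  | abbca => abca => aca => a
  | baacbbc => aacbbc => aacbc => aacc

ab->a; ba->a; ca->; cb->c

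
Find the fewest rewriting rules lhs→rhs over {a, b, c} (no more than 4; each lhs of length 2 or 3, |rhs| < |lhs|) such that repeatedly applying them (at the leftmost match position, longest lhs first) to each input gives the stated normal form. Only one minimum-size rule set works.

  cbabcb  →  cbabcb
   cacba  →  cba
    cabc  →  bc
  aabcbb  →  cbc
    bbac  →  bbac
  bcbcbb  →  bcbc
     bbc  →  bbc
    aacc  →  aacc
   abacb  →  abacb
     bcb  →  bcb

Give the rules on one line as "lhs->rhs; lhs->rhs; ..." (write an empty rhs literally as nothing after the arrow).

  | cbabcb
  | cacba => cba
  | cabc => bc
  | aabcbb => cbcbb => cbc

aab->cb; ca->; cbb->c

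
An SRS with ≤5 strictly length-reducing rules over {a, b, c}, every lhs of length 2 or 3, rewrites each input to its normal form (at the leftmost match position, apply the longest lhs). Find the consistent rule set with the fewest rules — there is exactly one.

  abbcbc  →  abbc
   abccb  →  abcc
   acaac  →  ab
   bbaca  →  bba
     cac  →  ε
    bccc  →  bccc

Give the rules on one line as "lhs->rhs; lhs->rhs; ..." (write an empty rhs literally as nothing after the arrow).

ac->b; aca->a; cb->; ccb->cc

  | abbcbc => abbc
  | abccb => abcc
  | acaac => aac => ab
  | bbaca => bba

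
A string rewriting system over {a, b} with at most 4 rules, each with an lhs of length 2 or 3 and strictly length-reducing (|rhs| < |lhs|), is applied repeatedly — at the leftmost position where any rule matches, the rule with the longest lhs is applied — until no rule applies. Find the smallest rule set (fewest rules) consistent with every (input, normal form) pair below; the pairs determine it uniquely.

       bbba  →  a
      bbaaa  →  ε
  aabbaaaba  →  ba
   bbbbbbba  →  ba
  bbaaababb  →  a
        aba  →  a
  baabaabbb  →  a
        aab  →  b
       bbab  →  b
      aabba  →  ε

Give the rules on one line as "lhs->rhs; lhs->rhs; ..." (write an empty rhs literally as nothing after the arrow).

aa->; ab->; bb->a

  | bbba => aba => a
  | bbaaa => aaaa => aa => ε
  | aabbaaaba => bbaaaba => aaaaba => aaba => ba
  | bbbbbbba => abbbbba => bbbba => abba => ba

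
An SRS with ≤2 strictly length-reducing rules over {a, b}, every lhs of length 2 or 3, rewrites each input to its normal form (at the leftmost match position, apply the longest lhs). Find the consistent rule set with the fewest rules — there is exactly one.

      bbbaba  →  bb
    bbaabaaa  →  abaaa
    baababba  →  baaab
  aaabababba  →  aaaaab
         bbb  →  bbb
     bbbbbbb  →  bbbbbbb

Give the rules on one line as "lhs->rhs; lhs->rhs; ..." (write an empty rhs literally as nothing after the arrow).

  | bbbaba => bbba => bb
  | bbaabaaa => babaaa => abaaa
  | baababba => baaabba => baaab
  | aaabababba => aaaababba => aaaaabba => aaaaab

bab->ab; bba->b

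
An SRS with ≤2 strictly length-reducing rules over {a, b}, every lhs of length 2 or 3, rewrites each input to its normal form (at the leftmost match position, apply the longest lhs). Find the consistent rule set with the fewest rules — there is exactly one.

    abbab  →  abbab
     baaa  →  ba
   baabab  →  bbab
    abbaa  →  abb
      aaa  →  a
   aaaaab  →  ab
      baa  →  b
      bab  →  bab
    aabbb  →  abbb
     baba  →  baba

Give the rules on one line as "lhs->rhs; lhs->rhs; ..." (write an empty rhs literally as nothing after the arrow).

  | abbab
  | baaa => ba
  | baabab => bbab
  | abbaa => abb

aa->a; baa->b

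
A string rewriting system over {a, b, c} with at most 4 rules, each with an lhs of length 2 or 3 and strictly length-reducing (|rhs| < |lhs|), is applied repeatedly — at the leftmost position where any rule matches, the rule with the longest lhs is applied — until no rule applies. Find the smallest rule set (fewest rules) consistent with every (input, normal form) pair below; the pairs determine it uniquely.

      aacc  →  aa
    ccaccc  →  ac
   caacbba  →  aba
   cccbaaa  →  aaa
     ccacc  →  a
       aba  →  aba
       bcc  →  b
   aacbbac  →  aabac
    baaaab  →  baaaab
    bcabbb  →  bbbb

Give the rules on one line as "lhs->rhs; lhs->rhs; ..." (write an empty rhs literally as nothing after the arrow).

ca->; cb->; cc->

  | aacc => aa
  | ccaccc => accc => ac
  | caacbba => acbba => aba
  | cccbaaa => cbaaa => aaa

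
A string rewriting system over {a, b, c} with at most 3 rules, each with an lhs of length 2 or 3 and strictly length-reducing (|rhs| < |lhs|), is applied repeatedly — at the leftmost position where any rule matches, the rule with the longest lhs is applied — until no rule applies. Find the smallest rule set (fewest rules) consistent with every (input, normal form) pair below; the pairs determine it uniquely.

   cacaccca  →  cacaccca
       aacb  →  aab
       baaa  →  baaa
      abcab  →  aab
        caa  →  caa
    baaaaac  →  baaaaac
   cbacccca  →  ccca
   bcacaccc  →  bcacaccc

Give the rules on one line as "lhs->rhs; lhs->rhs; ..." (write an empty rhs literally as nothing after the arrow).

  | cacaccca
  | aacb => aab
  | baaa
  | abcab => aab

abc->a; bac->; cb->b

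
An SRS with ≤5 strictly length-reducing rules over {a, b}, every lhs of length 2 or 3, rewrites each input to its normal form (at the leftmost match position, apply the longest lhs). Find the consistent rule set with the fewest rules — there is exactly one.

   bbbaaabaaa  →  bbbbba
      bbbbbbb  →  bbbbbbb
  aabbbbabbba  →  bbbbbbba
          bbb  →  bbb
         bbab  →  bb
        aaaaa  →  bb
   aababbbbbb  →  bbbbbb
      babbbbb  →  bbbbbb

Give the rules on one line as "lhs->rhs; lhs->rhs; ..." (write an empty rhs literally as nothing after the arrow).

  | bbbaaabaaa => bbbbabaaa => bbbbaaa => bbbbba
  | bbbbbbb
  | aabbbbabbba => abbbbabbba => bbbbabbba => bbbbbbba
  | bbb

aaa->b; ab->; abb->bb; baa->bb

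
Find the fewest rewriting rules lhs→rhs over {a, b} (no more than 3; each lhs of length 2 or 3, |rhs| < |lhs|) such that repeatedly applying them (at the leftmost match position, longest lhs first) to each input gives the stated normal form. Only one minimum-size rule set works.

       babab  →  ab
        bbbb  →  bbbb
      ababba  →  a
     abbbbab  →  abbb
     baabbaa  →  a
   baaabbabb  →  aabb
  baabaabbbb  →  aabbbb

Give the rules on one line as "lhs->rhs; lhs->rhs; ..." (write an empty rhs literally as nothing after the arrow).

  | babab => ab
  | bbbb
  | ababba => aba => a
  | abbbbab => abbb

ba->; bab->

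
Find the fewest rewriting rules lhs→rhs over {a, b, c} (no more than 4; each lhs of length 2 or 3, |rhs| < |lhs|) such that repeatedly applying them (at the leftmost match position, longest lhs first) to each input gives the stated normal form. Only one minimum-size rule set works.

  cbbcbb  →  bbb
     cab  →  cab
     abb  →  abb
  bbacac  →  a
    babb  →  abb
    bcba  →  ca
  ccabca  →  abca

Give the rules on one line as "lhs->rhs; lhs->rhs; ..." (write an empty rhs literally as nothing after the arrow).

  | cbbcbb => cbcbb => ccbb => bbb
  | cab
  | abb
  | bbacac => bacac => acac => a

ba->a; bcb->cb; cac->; cc->b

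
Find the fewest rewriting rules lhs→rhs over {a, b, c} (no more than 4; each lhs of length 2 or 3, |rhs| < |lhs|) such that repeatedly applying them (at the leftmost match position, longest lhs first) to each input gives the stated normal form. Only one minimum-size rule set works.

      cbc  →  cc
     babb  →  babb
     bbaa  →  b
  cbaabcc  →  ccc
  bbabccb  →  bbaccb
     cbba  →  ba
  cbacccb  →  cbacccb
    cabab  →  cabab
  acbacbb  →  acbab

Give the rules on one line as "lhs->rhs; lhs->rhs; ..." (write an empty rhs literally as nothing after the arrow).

  | cbc => cc
  | babb
  | bbaa => b
  | cbaabcc => cbcc => ccc

baa->; bc->c; cbb->b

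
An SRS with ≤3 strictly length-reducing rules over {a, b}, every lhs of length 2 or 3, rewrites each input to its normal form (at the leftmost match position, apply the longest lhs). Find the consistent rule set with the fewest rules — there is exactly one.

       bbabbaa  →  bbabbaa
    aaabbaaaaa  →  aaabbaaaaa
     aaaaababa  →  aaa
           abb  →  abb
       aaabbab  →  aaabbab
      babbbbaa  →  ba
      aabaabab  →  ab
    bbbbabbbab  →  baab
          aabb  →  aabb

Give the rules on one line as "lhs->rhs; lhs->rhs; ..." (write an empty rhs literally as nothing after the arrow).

aba->; bbb->

  | bbabbaa
  | aaabbaaaaa
  | aaaaababa => aaaaba => aaa
  | abb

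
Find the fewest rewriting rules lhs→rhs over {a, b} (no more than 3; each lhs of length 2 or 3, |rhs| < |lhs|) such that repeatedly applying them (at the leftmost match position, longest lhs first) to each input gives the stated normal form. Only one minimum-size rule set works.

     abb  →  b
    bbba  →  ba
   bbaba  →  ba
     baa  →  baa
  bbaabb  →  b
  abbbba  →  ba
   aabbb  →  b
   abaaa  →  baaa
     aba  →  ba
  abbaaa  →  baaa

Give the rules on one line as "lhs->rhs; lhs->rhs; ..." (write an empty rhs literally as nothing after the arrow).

  | abb => bb => b
  | bbba => bba => ba
  | bbaba => baba => bba => ba
  | baa

ab->b; bb->b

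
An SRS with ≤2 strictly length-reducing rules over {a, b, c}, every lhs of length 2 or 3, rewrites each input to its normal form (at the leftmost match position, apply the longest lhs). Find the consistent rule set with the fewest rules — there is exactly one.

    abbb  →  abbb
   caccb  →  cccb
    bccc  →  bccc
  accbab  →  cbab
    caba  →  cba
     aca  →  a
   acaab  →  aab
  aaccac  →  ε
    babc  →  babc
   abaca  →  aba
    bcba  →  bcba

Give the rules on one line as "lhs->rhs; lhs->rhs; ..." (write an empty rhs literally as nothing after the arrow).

ac->; ca->c

  | abbb
  | caccb => cccb
  | bccc
  | accbab => cbab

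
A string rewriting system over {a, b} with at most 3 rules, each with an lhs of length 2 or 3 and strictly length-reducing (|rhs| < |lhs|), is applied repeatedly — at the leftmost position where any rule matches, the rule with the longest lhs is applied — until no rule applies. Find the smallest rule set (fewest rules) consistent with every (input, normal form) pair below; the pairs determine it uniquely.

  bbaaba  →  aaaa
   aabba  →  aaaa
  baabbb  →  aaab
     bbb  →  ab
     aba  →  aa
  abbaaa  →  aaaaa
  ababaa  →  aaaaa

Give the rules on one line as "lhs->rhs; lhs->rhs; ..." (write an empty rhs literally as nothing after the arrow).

  | bbaaba => aaaba => aaaa
  | aabba => aaaa
  | baabbb => aabbb => aaab
  | bbb => ab

ba->a; bab->aa; bb->a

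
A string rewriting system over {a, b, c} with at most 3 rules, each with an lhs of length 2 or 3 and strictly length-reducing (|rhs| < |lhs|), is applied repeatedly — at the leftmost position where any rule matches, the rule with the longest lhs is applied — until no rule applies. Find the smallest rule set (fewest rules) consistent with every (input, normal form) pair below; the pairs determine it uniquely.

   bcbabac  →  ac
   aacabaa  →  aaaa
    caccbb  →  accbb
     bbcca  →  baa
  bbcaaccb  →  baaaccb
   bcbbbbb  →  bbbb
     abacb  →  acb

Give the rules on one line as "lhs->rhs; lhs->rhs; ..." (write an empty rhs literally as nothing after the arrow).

ab->; bc->a; ca->a

  | bcbabac => ababac => abac => ac
  | aacabaa => aaabaa => aaaa
  | caccbb => accbb
  | bbcca => baca => baa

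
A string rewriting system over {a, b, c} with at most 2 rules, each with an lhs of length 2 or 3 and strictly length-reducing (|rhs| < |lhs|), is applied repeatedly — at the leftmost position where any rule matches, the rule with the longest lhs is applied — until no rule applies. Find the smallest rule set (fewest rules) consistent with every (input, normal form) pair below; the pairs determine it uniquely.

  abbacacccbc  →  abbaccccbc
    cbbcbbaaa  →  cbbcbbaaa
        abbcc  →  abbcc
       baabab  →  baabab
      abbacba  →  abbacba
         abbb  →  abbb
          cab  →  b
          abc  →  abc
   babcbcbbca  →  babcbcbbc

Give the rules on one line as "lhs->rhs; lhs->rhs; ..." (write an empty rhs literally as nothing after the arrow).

ca->c; cab->b

  | abbacacccbc => abbaccccbc
  | cbbcbbaaa
  | abbcc
  | baabab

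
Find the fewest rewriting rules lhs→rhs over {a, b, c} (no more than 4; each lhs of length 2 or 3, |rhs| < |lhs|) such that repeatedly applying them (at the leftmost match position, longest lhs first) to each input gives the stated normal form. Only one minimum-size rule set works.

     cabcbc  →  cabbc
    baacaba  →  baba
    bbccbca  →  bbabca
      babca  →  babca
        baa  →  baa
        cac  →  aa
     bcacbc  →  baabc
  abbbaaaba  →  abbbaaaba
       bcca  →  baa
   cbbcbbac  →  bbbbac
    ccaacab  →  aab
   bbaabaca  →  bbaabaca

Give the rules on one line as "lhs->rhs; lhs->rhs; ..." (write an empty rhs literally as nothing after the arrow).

aac->; cac->aa; cb->b; cc->a

  | cabcbc => cabbc
  | baacaba => baba
  | bbccbca => bbabca
  | babca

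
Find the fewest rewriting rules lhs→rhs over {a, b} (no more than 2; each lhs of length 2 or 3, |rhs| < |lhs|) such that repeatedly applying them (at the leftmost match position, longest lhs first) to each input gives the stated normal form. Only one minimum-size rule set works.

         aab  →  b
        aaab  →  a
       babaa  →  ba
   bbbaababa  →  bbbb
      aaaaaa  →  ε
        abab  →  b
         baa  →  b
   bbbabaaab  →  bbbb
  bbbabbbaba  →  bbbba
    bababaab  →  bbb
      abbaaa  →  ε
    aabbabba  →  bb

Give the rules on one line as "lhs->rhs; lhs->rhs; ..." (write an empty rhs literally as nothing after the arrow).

aa->; ab->a

  | aab => b
  | aaab => ab => a
  | babaa => baaa => ba
  | bbbaababa => bbbbaba => bbbbaa => bbbb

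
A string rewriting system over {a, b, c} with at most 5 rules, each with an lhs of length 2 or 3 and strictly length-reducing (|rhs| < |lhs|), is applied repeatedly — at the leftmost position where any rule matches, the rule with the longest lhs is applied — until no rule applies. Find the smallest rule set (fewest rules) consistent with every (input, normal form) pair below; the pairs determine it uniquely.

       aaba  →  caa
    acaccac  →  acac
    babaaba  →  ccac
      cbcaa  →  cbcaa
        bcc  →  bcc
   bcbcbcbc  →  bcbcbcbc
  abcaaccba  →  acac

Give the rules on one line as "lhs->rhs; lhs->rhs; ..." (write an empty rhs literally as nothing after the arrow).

  | aaba => caa
  | acaccac => acac
  | babaaba => cbaaba => ccaba => ccac
  | cbcaa

aab->ca; abc->ac; acc->; ba->c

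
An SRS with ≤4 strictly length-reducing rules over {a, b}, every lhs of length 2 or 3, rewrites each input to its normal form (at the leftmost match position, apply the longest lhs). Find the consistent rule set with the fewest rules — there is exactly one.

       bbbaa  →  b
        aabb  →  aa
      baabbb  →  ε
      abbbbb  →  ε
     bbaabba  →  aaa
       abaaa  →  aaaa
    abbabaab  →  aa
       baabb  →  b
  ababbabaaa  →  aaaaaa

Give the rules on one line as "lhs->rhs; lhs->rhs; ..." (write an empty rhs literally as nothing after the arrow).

  | bbbaa => baa => ba => b
  | aabb => aba => aa
  | baabbb => babbb => bbbb => bb => ε
  | abbbbb => babbb => bbbb => bb => ε

ab->a; abb->ba; ba->b; bb->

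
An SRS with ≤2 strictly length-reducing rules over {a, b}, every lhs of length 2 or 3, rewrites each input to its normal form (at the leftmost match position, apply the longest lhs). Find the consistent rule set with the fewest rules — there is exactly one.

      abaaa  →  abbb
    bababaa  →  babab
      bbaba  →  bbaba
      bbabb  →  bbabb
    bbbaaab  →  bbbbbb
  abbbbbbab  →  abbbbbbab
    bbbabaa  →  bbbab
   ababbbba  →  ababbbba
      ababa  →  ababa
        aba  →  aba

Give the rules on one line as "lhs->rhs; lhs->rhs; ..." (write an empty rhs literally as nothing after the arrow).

aa->; aaa->bb

  | abaaa => abbb
  | bababaa => babab
  | bbaba
  | bbabb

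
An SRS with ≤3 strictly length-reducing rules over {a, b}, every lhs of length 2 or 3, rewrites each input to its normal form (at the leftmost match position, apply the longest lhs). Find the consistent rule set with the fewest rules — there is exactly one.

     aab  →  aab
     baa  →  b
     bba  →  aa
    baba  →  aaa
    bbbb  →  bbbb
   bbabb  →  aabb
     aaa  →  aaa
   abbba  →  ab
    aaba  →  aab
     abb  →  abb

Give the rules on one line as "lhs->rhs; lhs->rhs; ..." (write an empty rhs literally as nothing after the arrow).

  | aab
  | baa => ba => b
  | bba => aa
  | baba => aaa

ba->b; bab->aa; bba->aa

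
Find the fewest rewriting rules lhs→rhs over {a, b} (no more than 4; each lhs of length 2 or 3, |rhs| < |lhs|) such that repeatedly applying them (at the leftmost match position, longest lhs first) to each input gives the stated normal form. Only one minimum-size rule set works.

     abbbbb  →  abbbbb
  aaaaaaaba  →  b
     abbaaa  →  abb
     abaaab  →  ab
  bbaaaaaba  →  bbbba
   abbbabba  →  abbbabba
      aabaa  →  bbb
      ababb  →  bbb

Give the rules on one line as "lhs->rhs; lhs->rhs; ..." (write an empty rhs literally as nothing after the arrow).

aa->b; aaa->; aba->aa

  | abbbbb
  | aaaaaaaba => aaaaba => aba => aa => b
  | abbaaa => abb
  | abaaab => aaaab => ab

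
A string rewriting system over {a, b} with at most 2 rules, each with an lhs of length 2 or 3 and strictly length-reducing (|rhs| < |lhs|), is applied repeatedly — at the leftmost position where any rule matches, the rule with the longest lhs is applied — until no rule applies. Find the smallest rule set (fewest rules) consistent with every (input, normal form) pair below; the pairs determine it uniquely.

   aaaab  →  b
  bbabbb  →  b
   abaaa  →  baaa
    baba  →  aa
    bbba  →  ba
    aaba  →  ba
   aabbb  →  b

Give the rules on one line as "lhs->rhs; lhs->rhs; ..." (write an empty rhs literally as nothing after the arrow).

  | aaaab => aaab => aab => ab => b
  | bbabbb => aabbb => abbb => bbb => ab => b
  | abaaa => baaa
  | baba => bba => aa

ab->b; bb->a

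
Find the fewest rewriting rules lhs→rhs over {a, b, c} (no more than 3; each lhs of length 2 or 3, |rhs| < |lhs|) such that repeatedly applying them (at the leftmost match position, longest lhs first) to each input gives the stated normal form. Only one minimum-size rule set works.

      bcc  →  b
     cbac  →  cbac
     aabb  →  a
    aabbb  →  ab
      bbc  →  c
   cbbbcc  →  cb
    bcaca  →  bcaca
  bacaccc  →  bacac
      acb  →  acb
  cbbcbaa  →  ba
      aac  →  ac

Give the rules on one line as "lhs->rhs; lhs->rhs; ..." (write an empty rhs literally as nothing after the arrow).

  | bcc => b
  | cbac
  | aabb => abb => a
  | aabbb => abbb => ab

aa->a; bb->; cc->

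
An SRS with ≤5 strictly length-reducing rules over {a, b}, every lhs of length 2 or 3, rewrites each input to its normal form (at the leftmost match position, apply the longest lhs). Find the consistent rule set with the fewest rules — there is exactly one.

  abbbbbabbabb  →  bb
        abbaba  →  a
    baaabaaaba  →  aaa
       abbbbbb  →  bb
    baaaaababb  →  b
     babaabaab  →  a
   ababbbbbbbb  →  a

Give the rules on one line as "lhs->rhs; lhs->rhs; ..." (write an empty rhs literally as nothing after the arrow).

aab->ba; ab->b; ba->a; bbb->aa

  | abbbbbabbabb => bbbbbabbabb => aabbabbabb => bababbabb => ababbabb => babbabb => abbabb => bbabb => babb => abb => bb
  | abbaba => bbaba => baba => aba => ba => a
  | baaabaaaba => aaabaaaba => abaaaaba => baaaaba => aaaaba => aabaa => baaa => aaa
  | abbbbbb => bbbbbb => aabbb => babb => abb => bb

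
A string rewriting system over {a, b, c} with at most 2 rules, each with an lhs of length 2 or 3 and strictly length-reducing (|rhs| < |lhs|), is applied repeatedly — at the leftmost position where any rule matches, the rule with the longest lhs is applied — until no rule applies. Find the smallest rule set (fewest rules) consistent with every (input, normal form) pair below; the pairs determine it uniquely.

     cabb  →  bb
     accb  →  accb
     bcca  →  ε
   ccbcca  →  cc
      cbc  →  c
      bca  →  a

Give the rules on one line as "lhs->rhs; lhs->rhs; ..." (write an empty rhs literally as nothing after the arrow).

  | cabb => bb
  | accb
  | bcca => ca => ε
  | ccbcca => ccca => cc

bc->; ca->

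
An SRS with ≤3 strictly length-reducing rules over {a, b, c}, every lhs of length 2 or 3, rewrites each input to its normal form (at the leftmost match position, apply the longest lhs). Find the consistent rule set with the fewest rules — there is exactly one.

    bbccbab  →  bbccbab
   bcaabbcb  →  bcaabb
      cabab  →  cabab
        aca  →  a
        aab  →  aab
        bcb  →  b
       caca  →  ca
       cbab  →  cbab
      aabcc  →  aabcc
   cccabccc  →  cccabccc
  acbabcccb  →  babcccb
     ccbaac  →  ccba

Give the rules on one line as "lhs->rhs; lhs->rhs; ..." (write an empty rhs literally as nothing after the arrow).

  | bbccbab
  | bcaabbcb => bcaabb
  | cabab
  | aca => a

ac->; bcb->b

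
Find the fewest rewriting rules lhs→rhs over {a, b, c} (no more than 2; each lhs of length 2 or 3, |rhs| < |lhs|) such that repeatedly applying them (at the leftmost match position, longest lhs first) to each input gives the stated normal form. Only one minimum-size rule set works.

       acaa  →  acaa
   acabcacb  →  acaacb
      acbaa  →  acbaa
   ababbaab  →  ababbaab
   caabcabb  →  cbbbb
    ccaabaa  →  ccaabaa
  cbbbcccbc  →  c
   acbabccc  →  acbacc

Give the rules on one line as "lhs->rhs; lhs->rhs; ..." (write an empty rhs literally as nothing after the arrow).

  | acaa
  | acabcacb => acaacb
  | acbaa
  | ababbaab

aaa->bb; bc->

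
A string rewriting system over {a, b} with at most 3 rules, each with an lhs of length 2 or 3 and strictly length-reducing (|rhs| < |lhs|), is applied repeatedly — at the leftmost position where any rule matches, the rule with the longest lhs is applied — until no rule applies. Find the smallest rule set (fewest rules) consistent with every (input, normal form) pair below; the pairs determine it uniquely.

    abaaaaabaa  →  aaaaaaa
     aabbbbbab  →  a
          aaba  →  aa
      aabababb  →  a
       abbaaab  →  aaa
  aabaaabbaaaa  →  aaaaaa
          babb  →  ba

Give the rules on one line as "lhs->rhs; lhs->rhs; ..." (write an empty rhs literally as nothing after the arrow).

aab->a; ab->a

  | abaaaaabaa => aaaaaabaa => aaaaaaa
  | aabbbbbab => abbbbab => abbbab => abbab => abab => aab => a
  | aaba => aa
  | aabababb => aababb => aabb => ab => a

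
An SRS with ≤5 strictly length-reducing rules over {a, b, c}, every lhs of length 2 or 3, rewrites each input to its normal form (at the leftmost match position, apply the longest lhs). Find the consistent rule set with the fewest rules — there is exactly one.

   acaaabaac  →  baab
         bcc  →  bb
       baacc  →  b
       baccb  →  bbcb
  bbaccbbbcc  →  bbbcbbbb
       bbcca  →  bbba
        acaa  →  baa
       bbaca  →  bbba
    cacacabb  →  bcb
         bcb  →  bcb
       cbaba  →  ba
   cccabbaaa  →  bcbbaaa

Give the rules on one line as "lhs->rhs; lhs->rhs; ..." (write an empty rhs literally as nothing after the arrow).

  | acaaabaac => baaabaac => baaabab => baaac => baab
  | bcc => bb
  | baacc => babc => cc => b
  | baccb => bbcb

ac->b; bab->c; ca->c; cc->b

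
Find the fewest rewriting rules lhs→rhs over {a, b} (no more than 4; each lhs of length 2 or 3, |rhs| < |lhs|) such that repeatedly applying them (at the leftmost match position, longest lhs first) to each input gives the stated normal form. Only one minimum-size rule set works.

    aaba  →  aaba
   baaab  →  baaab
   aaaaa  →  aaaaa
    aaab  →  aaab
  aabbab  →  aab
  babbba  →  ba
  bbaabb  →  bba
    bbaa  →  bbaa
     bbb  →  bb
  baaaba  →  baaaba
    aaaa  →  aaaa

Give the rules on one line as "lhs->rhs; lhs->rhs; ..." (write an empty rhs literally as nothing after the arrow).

  | aaba
  | baaab
  | aaaaa
  | aaab

abb->; bab->ab; bbb->bb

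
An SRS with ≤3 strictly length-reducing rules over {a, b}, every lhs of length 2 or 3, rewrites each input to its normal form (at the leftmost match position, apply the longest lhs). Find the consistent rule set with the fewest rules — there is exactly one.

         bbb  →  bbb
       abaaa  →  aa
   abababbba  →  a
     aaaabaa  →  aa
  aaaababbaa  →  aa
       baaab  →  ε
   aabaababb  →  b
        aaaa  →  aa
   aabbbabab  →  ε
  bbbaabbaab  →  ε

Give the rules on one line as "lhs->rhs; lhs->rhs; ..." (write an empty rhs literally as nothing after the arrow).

aaa->ab; abb->; ba->a

  | bbb
  | abaaa => aaaa => aba => aa
  | abababbba => aababbba => aaabbba => abbbba => bba => ba => a
  | aaaabaa => ababaa => aabaa => aaaa => aba => aa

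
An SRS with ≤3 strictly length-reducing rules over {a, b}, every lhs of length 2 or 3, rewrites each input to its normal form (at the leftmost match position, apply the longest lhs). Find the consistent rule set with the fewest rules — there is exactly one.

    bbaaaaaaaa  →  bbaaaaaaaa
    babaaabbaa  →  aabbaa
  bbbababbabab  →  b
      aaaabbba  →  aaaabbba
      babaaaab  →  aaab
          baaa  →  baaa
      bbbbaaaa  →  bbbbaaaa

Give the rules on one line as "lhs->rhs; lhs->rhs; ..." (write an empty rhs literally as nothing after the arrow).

  | bbaaaaaaaa
  | babaaabbaa => abaaabbaa => aabbaa
  | bbbababbabab => bbababbabab => bababbabab => ababbabab => bbabab => babab => abab => b
  | aaaabbba

aba->; bab->ab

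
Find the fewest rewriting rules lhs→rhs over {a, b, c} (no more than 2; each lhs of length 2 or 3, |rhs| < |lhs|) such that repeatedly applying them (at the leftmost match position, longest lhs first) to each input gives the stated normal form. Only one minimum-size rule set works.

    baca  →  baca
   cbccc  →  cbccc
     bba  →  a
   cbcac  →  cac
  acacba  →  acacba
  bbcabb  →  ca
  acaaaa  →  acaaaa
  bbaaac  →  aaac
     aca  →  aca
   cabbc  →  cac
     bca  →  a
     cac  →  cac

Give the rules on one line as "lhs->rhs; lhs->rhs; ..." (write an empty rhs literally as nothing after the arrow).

bb->; bca->a

  | baca
  | cbccc
  | bba => a
  | cbcac => cac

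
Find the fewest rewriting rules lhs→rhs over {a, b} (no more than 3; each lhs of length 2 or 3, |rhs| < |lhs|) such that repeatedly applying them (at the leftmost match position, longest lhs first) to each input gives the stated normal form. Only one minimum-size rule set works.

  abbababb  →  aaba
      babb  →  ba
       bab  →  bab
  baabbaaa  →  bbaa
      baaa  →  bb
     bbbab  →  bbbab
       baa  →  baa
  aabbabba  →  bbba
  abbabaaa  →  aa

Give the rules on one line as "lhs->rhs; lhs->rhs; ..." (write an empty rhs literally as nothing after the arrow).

  | abbababb => aababb => aaba
  | babb => ba
  | bab
  | baabbaaa => baaaaa => bbaa

aaa->b; abb->a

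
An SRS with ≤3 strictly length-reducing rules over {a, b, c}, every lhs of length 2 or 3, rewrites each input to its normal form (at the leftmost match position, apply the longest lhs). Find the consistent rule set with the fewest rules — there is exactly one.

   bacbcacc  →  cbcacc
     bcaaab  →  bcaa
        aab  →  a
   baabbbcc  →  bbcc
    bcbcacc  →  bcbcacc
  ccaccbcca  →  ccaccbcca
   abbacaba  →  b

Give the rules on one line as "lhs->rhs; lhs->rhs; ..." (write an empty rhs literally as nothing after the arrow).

  | bacbcacc => cbcacc
  | bcaaab => bcaa
  | aab => a
  | baabbbcc => abbbcc => bbcc

ab->; ba->; cab->bb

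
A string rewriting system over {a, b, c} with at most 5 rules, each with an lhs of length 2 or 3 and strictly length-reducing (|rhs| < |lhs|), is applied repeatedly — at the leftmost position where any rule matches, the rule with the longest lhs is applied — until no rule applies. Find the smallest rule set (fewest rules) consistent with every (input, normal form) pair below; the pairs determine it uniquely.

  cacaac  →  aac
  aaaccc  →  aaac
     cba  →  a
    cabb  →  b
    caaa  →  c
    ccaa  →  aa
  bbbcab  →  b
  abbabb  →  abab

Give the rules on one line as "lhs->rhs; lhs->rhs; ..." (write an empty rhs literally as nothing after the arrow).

bb->b; ca->c; cb->; cc->

  | cacaac => ccaac => aac
  | aaaccc => aaac
  | cba => a
  | cabb => cbb => b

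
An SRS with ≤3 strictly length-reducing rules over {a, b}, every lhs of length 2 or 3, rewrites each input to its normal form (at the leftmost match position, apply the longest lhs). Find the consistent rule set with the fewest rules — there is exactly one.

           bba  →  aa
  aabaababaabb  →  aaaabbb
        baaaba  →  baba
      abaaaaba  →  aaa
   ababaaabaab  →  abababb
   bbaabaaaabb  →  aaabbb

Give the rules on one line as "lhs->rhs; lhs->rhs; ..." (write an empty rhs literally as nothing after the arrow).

baa->b; bba->aa

  | bba => aa
  | aabaababaabb => aabbabaabb => aaaabaabb => aaaabbb
  | baaaba => baba
  | abaaaaba => abaaba => abba => aaa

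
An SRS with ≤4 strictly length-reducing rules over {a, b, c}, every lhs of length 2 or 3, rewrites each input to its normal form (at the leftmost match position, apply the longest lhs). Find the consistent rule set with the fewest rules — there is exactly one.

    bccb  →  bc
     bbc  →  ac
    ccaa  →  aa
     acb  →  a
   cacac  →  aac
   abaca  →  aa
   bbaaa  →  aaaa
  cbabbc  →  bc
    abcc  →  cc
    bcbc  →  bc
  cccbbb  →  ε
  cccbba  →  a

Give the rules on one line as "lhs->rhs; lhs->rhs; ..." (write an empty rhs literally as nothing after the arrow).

ab->; bb->a; ca->a; cb->

  | bccb => bc
  | bbc => ac
  | ccaa => caa => aa
  | acb => a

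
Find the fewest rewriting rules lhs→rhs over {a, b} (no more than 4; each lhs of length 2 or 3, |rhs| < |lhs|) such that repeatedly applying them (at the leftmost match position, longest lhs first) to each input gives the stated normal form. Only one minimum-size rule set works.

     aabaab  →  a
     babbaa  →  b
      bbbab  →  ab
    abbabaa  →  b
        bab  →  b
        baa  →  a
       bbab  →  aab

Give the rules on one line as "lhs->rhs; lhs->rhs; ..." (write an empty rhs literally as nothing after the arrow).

aaa->b; ba->; bb->a

  | aabaab => aaab => bb => a
  | babbaa => bbaa => aaa => b
  | bbbab => abab => ab
  | abbabaa => aaabaa => bbaa => aaa => b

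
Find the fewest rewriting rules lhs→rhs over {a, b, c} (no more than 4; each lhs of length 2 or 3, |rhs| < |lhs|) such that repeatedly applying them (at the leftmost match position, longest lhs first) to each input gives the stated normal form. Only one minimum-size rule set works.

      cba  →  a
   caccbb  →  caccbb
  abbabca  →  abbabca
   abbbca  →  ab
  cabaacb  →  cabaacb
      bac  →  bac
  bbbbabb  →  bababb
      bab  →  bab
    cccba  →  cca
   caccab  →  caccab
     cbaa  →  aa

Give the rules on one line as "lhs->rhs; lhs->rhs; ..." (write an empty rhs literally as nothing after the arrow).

  | cba => a
  | caccbb
  | abbabca
  | abbbca => abaca => ab

aca->; bbb->ba; cba->a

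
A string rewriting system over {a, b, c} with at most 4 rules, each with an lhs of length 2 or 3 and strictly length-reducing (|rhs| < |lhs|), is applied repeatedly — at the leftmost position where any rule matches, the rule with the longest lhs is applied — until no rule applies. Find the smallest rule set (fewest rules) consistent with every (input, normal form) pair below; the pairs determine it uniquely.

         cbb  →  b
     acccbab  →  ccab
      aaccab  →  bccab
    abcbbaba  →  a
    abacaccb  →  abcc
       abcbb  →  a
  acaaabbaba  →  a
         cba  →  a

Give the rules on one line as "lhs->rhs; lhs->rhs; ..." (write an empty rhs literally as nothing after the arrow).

aa->b; ac->c; bb->; cb->

  | cbb => b
  | acccbab => cccbab => ccab
  | aaccab => bccab
  | abcbbaba => abbaba => aaba => bba => a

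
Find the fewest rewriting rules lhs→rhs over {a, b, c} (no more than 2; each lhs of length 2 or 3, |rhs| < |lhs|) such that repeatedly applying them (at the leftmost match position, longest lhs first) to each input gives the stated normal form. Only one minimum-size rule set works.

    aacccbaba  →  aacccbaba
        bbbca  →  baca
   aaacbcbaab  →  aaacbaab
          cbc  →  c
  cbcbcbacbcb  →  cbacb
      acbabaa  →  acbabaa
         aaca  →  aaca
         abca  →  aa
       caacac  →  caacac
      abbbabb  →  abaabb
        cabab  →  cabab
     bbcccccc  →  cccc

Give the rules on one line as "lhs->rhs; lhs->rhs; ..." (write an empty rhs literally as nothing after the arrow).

bbb->ba; bc->

  | aacccbaba
  | bbbca => baca
  | aaacbcbaab => aaacbaab
  | cbc => c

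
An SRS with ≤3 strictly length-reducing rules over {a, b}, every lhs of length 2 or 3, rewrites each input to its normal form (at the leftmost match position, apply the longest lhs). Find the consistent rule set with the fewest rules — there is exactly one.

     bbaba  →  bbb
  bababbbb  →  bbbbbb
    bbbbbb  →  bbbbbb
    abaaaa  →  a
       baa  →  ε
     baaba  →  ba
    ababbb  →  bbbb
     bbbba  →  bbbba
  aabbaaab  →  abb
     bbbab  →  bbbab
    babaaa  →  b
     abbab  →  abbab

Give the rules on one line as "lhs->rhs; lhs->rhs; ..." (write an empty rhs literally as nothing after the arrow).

aba->b; baa->

  | bbaba => bbb
  | bababbbb => bbbbbb
  | bbbbbb
  | abaaaa => baaa => a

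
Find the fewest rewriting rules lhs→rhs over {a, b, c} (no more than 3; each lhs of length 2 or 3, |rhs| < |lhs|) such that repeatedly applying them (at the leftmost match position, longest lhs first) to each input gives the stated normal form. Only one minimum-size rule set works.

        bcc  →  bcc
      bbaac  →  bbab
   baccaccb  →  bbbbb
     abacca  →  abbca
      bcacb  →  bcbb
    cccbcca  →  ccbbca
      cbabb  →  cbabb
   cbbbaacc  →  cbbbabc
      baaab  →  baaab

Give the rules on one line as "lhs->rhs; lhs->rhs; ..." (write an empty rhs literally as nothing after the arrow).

ac->b; cbc->bb

  | bcc
  | bbaac => bbab
  | baccaccb => bbcaccb => bbcbcb => bbbbb
  | abacca => abbca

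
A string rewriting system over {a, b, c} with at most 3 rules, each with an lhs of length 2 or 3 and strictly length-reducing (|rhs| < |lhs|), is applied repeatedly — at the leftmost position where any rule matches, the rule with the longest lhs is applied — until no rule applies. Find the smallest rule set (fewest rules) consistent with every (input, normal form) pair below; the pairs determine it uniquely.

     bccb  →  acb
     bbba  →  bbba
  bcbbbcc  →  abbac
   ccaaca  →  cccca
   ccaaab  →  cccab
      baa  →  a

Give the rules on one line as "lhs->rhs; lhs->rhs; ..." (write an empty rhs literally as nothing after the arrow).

  | bccb => acb
  | bbba
  | bcbbbcc => abbbcc => abbac
  | ccaaca => cccca

aa->c; bc->a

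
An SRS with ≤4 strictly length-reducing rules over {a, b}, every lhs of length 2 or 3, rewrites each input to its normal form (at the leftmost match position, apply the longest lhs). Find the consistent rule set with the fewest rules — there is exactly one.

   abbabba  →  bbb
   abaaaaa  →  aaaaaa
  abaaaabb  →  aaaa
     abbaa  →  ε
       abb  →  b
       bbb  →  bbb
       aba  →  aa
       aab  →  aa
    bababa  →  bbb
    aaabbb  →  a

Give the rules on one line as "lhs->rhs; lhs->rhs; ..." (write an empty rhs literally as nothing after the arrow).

ab->a; abb->b; ba->b; baa->

  | abbabba => babba => bbba => bbb
  | abaaaaa => aaaaaa
  | abaaaabb => aaaaabb => aaaab => aaaa
  | abbaa => baa => ε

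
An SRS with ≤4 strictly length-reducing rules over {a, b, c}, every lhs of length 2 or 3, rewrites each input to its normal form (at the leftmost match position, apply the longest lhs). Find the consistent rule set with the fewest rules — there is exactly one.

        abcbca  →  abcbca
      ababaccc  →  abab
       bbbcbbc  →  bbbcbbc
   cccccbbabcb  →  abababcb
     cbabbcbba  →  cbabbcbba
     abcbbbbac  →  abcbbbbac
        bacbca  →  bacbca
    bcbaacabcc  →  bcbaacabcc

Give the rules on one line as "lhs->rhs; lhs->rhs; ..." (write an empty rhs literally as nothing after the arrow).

  | abcbca
  | ababaccc => ababaab => abab
  | bbbcbbc
  | cccccbbabcb => abccbbabcb => abababcb

aab->; ccb->a; ccc->ab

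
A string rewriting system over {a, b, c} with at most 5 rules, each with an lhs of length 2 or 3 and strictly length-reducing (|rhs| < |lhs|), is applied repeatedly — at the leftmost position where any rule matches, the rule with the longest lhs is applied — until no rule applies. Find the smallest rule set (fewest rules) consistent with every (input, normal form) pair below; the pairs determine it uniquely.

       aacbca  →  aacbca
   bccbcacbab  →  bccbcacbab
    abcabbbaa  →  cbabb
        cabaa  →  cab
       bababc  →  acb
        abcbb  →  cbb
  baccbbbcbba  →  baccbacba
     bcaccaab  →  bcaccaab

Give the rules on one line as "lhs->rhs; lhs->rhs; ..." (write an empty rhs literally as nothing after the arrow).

  | aacbca
  | bccbcacbab
  | abcabbbaa => cbabbbaa => cbabbaa => cbabb
  | cabaa => cab

abc->cb; baa->b; bbb->bb; bcb->ac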